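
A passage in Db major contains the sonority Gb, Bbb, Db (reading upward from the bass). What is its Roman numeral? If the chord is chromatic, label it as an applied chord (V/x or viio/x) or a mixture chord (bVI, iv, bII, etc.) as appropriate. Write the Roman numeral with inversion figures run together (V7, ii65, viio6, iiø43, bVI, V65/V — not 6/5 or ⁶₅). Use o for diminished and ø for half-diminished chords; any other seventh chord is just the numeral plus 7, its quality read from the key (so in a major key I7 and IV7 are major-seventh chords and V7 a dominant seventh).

iv

Stacked in thirds the chord is Gb-Bbb-Db: a minor triad on Gb.
Gb is the fourth degree of Db major. This is the minor subdominant, borrowed from the parallel minor.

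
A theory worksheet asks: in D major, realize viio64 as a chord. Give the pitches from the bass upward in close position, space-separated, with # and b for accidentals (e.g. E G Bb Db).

G C# E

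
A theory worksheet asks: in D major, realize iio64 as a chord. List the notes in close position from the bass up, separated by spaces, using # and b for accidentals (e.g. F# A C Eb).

iio64 is the diminished supertonic triad, borrowed from the parallel minor. In D major that root is E.
So the chord is E-G-Bb, a diminished triad.
With the 64 figure the chord is in second inversion; from the bass Bb upward in close position it reads Bb-E-G.

Bb E G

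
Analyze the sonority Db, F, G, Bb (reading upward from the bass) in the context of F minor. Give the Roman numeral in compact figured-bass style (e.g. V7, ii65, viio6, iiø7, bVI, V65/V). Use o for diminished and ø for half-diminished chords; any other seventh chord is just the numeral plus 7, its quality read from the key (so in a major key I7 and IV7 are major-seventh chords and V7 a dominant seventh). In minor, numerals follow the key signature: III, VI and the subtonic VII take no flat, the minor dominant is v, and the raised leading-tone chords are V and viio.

Stacked in thirds the chord is G-Bb-Db-F: a half-diminished seventh chord on G.
G is scale degree 2 in F minor, and a half-diminished seventh chord on that degree is written iiø7.
With Db in the bass the chord is in second inversion, so the figured bass is 43.

iiø43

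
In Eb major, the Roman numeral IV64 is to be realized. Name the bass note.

IV in Eb major has root Ab; the chord is Ab-C-Eb.
The figure 64 means second inversion — the fifth is in the bass.

Eb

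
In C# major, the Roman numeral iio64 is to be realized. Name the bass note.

iio in C# major has root D#; the chord is D#-F#-A.
The figure 64 means second inversion — the fifth is in the bass.

A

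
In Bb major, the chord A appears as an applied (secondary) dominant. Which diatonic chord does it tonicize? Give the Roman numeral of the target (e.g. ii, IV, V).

The chord is a major triad on A.
A dominant resolves down a perfect fifth: A → D. In Bb major, D is scale degree 3, i.e. iii.

iii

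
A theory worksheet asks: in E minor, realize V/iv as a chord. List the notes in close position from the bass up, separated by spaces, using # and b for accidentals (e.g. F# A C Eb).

The slash means an applied dominant: we want the dominant of iv. In E minor, iv is A minor, and its dominant is built on E.
Building a major triad on E gives E-G#-B.

E G# B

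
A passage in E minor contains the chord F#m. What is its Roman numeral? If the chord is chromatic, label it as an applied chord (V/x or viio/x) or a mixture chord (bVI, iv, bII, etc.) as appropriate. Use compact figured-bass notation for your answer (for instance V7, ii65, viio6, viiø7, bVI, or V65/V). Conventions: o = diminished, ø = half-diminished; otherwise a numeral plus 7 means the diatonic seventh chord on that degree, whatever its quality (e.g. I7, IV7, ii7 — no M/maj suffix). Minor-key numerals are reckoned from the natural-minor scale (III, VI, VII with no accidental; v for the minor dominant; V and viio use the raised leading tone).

The pitches F#-A-C# form a minor triad rooted on F#.
F# is the second degree of E minor. This is the minor supertonic, borrowed from the parallel major (the Dorian ii).

ii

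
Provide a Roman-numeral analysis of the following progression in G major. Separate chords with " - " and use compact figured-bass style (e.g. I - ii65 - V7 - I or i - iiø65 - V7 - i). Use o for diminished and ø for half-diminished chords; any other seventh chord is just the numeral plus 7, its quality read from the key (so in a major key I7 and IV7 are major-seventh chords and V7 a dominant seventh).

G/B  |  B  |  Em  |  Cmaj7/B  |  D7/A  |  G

I6 - V/vi - vi - IV42 - V43 - I

G/B has root G, degree 1 in G major, so I6.
B is the secondary dominant of vi (major triad on B): V/vi.
Em has root E, degree 6 in G major, so vi.
Cmaj7/B: major seventh chord on C = scale degree 4 → IV42.
D7/A: dominant seventh chord on D = scale degree 5 → V43.
G: root G is the tonic; major triad there is I.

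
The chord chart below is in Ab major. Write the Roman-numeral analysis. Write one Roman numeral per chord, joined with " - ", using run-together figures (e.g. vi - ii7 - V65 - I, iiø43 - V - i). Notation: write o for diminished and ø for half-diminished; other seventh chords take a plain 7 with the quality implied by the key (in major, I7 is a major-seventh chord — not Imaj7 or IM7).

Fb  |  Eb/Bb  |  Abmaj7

bVI - V64 - I7

Fb: major triad on Fb — chromatic; bVI (borrowed from the parallel minor).
Eb/Bb: major triad on Eb = scale degree 5 → V64.
Abmaj7: root Ab is the tonic; major seventh chord there is I7.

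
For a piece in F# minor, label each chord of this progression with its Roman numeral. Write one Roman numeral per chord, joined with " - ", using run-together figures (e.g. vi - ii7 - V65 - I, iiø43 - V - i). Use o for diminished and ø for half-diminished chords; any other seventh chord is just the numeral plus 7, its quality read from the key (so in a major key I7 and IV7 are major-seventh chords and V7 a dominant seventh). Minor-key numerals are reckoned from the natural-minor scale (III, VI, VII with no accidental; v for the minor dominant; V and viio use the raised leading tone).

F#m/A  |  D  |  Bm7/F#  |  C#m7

i6 - VI - iv43 - v7

F#m/A has root F#, degree 1 in F# minor, so i6.
D: major triad on D = scale degree 6 → VI.
Bm7/F#: root B is the subdominant; minor seventh chord there is iv43.
C#m7: minor seventh chord on C# = scale degree 5 → v7.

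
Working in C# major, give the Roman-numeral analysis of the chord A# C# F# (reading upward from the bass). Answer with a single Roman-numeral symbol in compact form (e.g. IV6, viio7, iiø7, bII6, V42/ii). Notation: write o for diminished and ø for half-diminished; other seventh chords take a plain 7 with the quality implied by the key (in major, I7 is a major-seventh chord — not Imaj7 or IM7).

The pitches F#-A#-C# form a major triad rooted on F#.
In C# major, F# is the subdominant; the diatonic major triad there is IV.
With A# in the bass the chord is in first inversion, so the figured bass is 6.

IV6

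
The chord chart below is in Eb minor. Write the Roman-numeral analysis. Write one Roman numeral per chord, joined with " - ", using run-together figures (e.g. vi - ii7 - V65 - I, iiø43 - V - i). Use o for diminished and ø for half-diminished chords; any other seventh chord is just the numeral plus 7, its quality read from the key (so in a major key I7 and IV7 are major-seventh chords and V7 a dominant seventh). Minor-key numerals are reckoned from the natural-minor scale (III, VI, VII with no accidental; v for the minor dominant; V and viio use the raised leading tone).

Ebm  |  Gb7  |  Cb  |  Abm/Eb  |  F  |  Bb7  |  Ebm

Ebm has root Eb, degree 1 in Eb minor, so i.
Gb7: chromatic; Gb is V of VI, so V7/VI.
Cb has root Cb, degree 6 in Eb minor, so VI.
Abm/Eb: minor triad on Ab = scale degree 4 → iv64.
F is the secondary dominant of V (major triad on F): V/V.
Bb7: dominant seventh chord on Bb = scale degree 5 → V7.
Ebm: root Eb is the tonic; minor triad there is i.

i - V7/VI - VI - iv64 - V/V - V7 - i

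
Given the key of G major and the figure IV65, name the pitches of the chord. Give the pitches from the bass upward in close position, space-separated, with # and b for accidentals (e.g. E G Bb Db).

E G B C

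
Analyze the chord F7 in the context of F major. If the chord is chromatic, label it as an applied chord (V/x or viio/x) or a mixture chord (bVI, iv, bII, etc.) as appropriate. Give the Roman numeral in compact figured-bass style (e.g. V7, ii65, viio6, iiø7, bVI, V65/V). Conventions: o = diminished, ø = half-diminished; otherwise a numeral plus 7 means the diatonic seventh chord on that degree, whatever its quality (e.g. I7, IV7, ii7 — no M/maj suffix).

The pitches F-A-C-Eb form a dominant seventh chord rooted on F.
F is not a diatonic chord root with this quality in F major, but it lies a perfect fifth above Bb (IV), so the chord functions as an applied dominant of IV.

V7/IV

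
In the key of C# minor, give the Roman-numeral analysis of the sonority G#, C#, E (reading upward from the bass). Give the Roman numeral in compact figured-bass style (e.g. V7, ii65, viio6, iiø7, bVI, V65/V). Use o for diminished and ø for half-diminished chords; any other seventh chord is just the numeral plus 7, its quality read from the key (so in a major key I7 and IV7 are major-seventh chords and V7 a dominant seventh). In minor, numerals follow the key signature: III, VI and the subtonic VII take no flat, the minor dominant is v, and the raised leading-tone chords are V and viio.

i64

The pitches C#-E-G# form a minor triad rooted on C#.
In C# minor, C# is the tonic; the diatonic minor triad there is i.
With G# in the bass the chord is in second inversion, so the figured bass is 64.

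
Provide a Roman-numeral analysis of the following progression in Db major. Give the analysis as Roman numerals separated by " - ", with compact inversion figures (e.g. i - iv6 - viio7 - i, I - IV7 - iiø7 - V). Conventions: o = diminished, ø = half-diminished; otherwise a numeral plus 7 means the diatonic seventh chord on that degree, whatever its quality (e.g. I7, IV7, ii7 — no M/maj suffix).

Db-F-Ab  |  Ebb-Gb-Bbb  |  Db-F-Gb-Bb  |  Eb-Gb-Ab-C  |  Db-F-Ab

Db-F-Ab: major triad on Db = scale degree 1 → I.
Ebb-Gb-Bbb is non-diatonic — a major triad on the lowered supertonic (Ebb): the Neapolitan chord, bII.
Db-F-Gb-Bb has root Gb, degree 4 in Db major, so IV43.
Eb-Gb-Ab-C has root Ab, degree 5 in Db major, so V43.
Db-F-Ab has root Db, degree 1 in Db major, so I.

I - bII - IV43 - V43 - I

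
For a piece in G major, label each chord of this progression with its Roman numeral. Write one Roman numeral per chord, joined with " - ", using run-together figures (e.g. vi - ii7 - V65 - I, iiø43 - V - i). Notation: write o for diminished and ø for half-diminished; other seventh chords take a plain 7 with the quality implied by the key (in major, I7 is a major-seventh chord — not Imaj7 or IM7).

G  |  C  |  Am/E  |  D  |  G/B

G: major triad on G = scale degree 1 → I.
C has root C, degree 4 in G major, so IV.
Am/E: root A is the supertonic; minor triad there is ii64.
D: root D is the dominant; major triad there is V.
G/B has root G, degree 1 in G major, so I6.

I - IV - ii64 - V - I6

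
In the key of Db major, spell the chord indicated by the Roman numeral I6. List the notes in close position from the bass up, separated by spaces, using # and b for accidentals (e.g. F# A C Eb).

F Ab Db

In Db major, scale degree 1 is Db, and the diatonic chord built there is a major triad.
That chord is spelled Db-F-Ab.
The figured bass 6 indicates first inversion, placing the third (F) in the bass: F-Ab-Db.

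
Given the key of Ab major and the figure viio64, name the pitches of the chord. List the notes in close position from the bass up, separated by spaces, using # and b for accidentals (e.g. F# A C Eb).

Db G Bb

The numeral's case and figure indicate a diminished triad. In Ab major its root, the leading tone, is G.
That chord is spelled G-Bb-Db.
The figured bass 64 indicates second inversion, placing the fifth (Db) in the bass: Db-G-Bb.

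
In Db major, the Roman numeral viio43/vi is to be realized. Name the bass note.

The applied chord viio43/vi is rooted on A: A-C-Eb-Gb.
The figure 43 means second inversion — the fifth is in the bass.

Eb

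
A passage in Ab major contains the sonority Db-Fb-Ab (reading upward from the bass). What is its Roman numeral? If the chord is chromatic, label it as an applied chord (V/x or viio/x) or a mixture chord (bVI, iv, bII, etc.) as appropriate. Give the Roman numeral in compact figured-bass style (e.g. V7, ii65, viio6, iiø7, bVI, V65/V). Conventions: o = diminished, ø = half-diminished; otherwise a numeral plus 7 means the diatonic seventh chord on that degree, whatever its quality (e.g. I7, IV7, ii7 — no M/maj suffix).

Stacked in thirds the chord is Db-Fb-Ab: a minor triad on Db.
Db is the fourth degree of Ab major. This is the minor subdominant, borrowed from the parallel minor.

iv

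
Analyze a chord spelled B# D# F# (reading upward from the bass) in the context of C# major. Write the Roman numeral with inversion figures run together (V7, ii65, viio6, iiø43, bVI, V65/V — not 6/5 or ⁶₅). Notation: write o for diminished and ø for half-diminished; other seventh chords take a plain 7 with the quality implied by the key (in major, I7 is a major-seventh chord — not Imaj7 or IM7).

The pitches B#-D#-F# form a diminished triad rooted on B#.
B# is scale degree 7 in C# major, and a diminished triad on that degree is written viio.

viio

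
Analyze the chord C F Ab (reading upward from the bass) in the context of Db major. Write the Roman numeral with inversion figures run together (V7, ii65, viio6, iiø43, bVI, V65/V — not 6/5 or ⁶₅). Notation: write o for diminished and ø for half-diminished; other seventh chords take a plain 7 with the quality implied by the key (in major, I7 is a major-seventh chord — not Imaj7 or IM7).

Stacked in thirds the chord is F-Ab-C: a minor triad on F.
In Db major, F is the mediant; the diatonic minor triad there is iii.
With C in the bass the chord is in second inversion, so the figured bass is 64.

iii64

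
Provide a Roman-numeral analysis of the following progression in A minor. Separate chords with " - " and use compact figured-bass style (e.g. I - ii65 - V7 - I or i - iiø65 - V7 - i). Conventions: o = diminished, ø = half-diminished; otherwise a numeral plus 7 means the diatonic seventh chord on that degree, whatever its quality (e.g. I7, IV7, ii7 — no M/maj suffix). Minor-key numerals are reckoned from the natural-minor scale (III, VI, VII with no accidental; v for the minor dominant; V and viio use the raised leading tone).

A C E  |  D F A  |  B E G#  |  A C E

i - iv - V64 - i

A-C-E: minor triad on A = scale degree 1 → i.
D-F-A has root D, degree 4 in A minor, so iv.
B-E-G#: root E is the dominant; major triad there is V64.
A-C-E: root A is the tonic; minor triad there is i.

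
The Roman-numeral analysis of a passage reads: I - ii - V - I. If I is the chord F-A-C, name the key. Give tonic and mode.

I is given as F-A-C — a major triad with root F.
If F is scale degree 1 and the mode makes that degree carry a major triad, the tonic is F and the mode is major.

F major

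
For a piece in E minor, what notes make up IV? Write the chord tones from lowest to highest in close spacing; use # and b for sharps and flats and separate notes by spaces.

A C# E

IV is the major subdominant, borrowed from the parallel major. In E minor that root is A.
So the chord is A-C#-E, a major triad.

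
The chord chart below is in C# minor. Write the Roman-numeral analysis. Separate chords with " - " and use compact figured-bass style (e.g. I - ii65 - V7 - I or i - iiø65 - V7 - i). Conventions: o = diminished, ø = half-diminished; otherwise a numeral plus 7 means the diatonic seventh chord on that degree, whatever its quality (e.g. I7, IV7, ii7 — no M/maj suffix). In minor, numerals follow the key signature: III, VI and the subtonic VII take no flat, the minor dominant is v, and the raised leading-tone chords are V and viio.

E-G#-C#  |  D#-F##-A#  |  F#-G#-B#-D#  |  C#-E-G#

i6 - V/V - V42 - i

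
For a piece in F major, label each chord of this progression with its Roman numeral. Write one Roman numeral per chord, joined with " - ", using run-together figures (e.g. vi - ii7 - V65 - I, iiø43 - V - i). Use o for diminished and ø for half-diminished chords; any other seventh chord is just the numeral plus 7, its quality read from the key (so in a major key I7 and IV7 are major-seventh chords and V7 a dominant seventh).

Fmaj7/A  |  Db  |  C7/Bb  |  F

I65 - bVI - V42 - I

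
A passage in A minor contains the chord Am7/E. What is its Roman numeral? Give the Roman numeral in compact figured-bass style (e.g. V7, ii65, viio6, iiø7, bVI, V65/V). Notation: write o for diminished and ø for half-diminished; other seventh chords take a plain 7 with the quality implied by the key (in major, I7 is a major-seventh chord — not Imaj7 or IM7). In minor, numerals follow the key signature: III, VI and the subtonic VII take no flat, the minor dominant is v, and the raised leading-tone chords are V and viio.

The pitches A-C-E-G form a minor seventh chord rooted on A.
In A minor, A is the tonic; the diatonic minor seventh chord there is i7.
With E in the bass the chord is in second inversion, so the figured bass is 43.

i43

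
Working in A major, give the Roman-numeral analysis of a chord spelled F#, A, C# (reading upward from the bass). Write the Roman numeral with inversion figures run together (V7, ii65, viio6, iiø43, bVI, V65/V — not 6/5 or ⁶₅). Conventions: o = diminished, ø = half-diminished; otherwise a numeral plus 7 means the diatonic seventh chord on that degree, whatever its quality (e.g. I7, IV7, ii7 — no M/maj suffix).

vi

Stacked in thirds the chord is F#-A-C#: a minor triad on F#.
In A major, F# is the submediant; the diatonic minor triad there is vi.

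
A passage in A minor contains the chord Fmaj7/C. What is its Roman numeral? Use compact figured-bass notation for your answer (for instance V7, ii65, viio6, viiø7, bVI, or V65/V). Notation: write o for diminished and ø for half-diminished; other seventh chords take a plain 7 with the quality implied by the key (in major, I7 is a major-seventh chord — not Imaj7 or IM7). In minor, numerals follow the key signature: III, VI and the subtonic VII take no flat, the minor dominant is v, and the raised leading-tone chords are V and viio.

The pitches F-A-C-E form a major seventh chord rooted on F.
In A minor, F is the submediant; the diatonic major seventh chord there is VI7.
With C in the bass the chord is in second inversion, so the figured bass is 43.

VI43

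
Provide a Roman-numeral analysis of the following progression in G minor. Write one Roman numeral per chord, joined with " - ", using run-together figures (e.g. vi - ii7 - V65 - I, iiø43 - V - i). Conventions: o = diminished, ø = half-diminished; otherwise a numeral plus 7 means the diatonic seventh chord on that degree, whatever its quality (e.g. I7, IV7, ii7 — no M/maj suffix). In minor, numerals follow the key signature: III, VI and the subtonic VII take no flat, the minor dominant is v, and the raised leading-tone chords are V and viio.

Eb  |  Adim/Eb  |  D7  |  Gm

VI - iio64 - V7 - i

Eb: root Eb is the submediant; major triad there is VI.
Adim/Eb: diminished triad on A = scale degree 2 → iio64.
D7 has root D, degree 5 in G minor, so V7.
Gm has root G, degree 1 in G minor, so i.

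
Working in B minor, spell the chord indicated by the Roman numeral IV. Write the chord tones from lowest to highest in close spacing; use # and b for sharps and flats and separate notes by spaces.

E G# B

Scale degree 4 in B minor is E; here the chord built on it is altered to a major triad. IV is the major subdominant, borrowed from the parallel major.
So the chord is E-G#-B.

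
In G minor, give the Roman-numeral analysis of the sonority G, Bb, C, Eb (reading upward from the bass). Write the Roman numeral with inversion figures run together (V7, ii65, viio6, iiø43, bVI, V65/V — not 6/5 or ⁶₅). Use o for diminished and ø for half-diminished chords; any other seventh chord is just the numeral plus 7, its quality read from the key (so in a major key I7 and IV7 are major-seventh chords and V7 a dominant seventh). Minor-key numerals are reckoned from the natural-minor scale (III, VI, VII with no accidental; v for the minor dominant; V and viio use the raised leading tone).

The pitches C-Eb-G-Bb form a minor seventh chord rooted on C.
In G minor, C is the subdominant; the diatonic minor seventh chord there is iv7.
With G in the bass the chord is in second inversion, so the figured bass is 43.

iv43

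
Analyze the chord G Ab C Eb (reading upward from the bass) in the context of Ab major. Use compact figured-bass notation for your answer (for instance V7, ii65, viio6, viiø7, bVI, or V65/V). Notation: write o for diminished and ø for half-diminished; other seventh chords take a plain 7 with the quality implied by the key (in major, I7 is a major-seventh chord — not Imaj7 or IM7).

I42

Stacked in thirds the chord is Ab-C-Eb-G: a major seventh chord on Ab.
In Ab major, Ab is the tonic; the diatonic major seventh chord there is I7.
With G in the bass the chord is in third inversion, so the figured bass is 42.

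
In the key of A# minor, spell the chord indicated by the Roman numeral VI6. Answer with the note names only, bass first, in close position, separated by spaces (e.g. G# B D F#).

In A# minor, the sixth degree is F#, and the diatonic chord built there is a major triad.
That chord is spelled F#-A#-C#.
With the 6 figure the chord is in first inversion; from the bass A# upward in close position it reads A#-C#-F#.

A# C# F#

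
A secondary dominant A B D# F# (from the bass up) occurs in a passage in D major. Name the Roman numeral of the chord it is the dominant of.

The chord is a dominant seventh chord on B.
A dominant resolves down a perfect fifth: B → E. In D major, E is scale degree 2, i.e. ii.

ii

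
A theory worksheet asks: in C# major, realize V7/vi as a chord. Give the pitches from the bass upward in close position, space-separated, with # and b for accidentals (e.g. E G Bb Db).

E# G## B# D#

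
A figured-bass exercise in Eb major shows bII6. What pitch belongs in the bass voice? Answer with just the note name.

bII in Eb major has root Fb; the chord is Fb-Ab-Cb.
The figure 6 means first inversion — the third is in the bass.

Ab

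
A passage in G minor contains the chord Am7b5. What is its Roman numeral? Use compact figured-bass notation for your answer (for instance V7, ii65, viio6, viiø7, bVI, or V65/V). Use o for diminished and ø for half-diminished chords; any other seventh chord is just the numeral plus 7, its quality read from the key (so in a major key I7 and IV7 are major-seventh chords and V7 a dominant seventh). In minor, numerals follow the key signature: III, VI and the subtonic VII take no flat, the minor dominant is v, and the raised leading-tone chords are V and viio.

iiø7

The pitches A-C-Eb-G form a half-diminished seventh chord rooted on A.
In G minor, A is the supertonic; the diatonic half-diminished seventh chord there is iiø7.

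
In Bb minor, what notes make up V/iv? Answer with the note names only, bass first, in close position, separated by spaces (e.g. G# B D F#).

Bb D F

V/iv is a secondary dominant — the dominant triad of iv. iv in Bb minor is Eb, so the applied chord's root is Bb, a perfect fifth above.
Building a major triad on Bb gives Bb-D-F.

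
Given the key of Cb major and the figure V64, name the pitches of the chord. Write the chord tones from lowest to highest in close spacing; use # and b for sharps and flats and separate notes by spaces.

In Cb major, the dominant is Gb, and the diatonic chord built there is a major triad.
That chord is spelled Gb-Bb-Db.
With the 64 figure the chord is in second inversion; from the bass Db upward in close position it reads Db-Gb-Bb.

Db Gb Bb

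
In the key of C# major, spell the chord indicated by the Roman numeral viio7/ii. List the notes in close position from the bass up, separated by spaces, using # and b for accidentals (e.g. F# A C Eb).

C## E# G# B

viio7/ii is a secondary leading-tone chord. The target ii is D# in C# major; the applied chord is rooted a semitone below, on C##.
Building a fully diminished seventh chord on C## gives C##-E#-G#-B.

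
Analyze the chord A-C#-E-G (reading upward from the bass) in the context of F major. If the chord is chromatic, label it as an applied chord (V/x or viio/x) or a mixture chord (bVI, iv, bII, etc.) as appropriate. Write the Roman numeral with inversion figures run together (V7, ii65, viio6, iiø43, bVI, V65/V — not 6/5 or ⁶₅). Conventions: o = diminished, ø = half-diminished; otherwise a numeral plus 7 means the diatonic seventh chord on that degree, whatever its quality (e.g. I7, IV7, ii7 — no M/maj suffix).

Stacked in thirds the chord is A-C#-E-G: a dominant seventh chord on A.
A is not a diatonic chord root with this quality in F major, but it lies a perfect fifth above D (vi), so the chord functions as an applied dominant of vi.

V7/vi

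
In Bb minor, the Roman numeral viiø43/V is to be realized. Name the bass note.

Bb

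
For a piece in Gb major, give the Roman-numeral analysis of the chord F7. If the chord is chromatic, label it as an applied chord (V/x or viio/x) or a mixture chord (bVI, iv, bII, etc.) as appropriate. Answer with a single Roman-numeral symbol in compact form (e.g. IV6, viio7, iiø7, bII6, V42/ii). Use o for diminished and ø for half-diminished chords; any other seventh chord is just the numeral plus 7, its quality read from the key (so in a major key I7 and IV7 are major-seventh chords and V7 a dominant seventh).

V7/iii

Stacked in thirds the chord is F-A-C-Eb: a dominant seventh chord on F.
F is not a diatonic chord root with this quality in Gb major, but it lies a perfect fifth above Bb (iii), so the chord functions as an applied dominant of iii.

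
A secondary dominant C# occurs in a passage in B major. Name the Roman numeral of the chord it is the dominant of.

V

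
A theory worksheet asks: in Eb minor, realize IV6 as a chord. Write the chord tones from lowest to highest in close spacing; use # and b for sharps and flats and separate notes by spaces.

C Eb Ab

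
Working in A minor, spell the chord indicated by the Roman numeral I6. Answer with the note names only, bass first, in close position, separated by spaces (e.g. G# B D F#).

C# E A

I6 is the major tonic (Picardy third), borrowed from the parallel major. In A minor that root is A.
So the chord is A-C#-E.
The figured bass 6 indicates first inversion, placing the third (C#) in the bass: C#-E-A.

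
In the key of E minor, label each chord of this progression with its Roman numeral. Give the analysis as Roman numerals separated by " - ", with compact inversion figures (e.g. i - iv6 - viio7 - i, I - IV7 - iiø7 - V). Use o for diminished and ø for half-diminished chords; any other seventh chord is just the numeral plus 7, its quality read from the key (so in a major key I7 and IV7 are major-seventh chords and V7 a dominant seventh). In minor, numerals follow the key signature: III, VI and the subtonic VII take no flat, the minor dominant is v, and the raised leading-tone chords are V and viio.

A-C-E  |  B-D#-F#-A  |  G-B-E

iv - V7 - i6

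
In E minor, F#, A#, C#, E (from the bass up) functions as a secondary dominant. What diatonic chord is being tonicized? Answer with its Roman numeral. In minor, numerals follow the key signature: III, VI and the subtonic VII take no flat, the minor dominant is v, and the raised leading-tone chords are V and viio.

The chord is a dominant seventh chord on F#.
A dominant resolves down a perfect fifth: F# → B. In E minor, B is scale degree 5, i.e. V.

V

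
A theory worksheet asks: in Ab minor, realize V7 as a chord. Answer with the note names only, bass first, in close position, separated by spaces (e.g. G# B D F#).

Eb G Bb Db

In Ab minor, the dominant is Eb. The dominant is major (leading tone raised), so V is a dominant seventh chord.
That chord is spelled Eb-G-Bb-Db.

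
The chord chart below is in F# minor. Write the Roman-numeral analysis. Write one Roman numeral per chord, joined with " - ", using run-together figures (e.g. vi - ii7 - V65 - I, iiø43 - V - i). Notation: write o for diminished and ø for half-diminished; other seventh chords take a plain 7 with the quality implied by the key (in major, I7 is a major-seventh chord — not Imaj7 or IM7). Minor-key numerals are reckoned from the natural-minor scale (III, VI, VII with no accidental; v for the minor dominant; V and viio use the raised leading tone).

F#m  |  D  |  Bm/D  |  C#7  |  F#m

F#m has root F#, degree 1 in F# minor, so i.
D: root D is the submediant; major triad there is VI.
Bm/D has root B, degree 4 in F# minor, so iv6.
C#7 has root C#, degree 5 in F# minor, so V7.
F#m: root F# is the tonic; minor triad there is i.

i - VI - iv6 - V7 - i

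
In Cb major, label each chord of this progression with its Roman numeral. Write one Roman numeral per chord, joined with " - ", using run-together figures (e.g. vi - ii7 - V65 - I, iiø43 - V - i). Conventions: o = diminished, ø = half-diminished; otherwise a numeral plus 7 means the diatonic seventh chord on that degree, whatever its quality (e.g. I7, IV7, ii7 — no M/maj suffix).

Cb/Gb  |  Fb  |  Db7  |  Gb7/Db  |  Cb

Cb/Gb: root Cb is the tonic; major triad there is I64.
Fb: major triad on Fb = scale degree 4 → IV.
Db7: chromatic; Db is V of V, so V7/V.
Gb7/Db: root Gb is the dominant; dominant seventh chord there is V43.
Cb has root Cb, degree 1 in Cb major, so I.

I64 - IV - V7/V - V43 - I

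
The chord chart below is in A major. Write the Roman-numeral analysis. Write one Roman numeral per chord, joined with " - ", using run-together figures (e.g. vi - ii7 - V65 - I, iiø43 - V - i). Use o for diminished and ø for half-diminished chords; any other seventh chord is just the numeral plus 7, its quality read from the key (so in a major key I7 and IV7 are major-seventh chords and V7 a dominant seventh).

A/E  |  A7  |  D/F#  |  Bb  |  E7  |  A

A/E has root A, degree 1 in A major, so I64.
A7: a dominant seventh chord on A, the applied dominant of IV → V7/IV.
D/F#: root D is the subdominant; major triad there is IV6.
Bb: major triad on Bb — chromatic; Bb is the lowered second degree, so this is the Neapolitan chord, bII.
E7: dominant seventh chord on E = scale degree 5 → V7.
A: root A is the tonic; major triad there is I.

I64 - V7/IV - IV6 - bII - V7 - I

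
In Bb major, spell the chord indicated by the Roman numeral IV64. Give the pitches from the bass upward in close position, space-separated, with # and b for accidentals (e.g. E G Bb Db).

Bb Eb G

The numeral's case and figure indicate a major triad. In Bb major its root, the subdominant, is Eb.
That chord is spelled Eb-G-Bb.
The figured bass 64 indicates second inversion, placing the fifth (Bb) in the bass: Bb-Eb-G.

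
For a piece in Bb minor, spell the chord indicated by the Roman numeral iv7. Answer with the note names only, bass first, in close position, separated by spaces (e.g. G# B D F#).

Eb Gb Bb Db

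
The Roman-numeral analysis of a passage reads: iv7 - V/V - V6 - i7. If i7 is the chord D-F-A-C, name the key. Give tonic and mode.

D minor

i7 is given as D-F-A-C — a minor seventh chord with root D.
If D is scale degree 1 and the mode makes that degree carry a minor seventh chord, the tonic is D and the mode is minor.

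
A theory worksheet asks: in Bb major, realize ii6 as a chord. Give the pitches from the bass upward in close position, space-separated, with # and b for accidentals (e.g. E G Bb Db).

In Bb major, the supertonic is C, and the diatonic chord built there is a minor triad.
That chord is spelled C-Eb-G.
With the 6 figure the chord is in first inversion; from the bass Eb upward in close position it reads Eb-G-C.

Eb G C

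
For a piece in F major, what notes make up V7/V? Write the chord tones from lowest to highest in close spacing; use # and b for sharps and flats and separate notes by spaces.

V7/V is a secondary dominant — the dominant seventh of V. V in F major is C, so the applied chord's root is G, a perfect fifth above.
Building a dominant seventh chord on G gives G-B-D-F.

G B D F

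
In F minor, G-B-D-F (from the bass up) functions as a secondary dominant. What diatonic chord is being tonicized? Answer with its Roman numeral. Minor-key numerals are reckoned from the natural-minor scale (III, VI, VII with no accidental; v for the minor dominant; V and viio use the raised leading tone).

The chord is a dominant seventh chord on G.
A dominant resolves down a perfect fifth: G → C. In F minor, C is scale degree 5, i.e. V.

V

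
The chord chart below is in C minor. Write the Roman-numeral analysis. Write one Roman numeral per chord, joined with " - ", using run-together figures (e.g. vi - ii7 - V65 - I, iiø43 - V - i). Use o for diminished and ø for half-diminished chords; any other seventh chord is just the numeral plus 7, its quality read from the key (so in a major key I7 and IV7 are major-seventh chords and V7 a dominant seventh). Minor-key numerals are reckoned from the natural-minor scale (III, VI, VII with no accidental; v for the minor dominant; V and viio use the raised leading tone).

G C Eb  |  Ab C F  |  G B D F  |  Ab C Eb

G-C-Eb: minor triad on C = scale degree 1 → i64.
Ab-C-F: minor triad on F = scale degree 4 → iv6.
G-B-D-F has root G, degree 5 in C minor, so V7.
Ab-C-Eb: major triad on Ab = scale degree 6 → VI.

i64 - iv6 - V7 - VI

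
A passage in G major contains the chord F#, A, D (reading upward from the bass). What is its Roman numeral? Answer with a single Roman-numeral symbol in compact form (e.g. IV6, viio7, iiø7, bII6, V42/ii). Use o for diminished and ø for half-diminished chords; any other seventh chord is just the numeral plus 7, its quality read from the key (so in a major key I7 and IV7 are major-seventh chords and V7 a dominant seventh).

V6

Stacked in thirds the chord is D-F#-A: a major triad on D.
In G major, D is the dominant; the diatonic major triad there is V.
With F# in the bass the chord is in first inversion, so the figured bass is 6.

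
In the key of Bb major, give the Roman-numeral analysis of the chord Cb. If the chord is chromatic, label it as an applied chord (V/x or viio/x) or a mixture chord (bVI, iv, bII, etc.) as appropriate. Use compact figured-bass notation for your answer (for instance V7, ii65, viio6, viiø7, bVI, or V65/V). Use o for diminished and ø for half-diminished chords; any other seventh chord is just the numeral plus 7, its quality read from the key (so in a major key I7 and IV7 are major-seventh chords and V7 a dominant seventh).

bII

Stacked in thirds the chord is Cb-Eb-Gb: a major triad on Cb.
Cb is the lowered second degree of Bb major (diatonic 2 would be C). This is the Neapolitan chord — a major triad on the lowered second degree.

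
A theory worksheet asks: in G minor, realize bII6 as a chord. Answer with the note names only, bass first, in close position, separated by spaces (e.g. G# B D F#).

bII6 is the Neapolitan sixth — a major triad on the lowered second degree, here in its customary first inversion. In G minor that root is Ab.
So the chord is Ab-C-Eb, a major triad.
With the 6 figure the chord is in first inversion; from the bass C upward in close position it reads C-Eb-Ab.

C Eb Ab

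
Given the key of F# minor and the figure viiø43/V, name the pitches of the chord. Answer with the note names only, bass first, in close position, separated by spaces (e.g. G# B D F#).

F# A# B# D#

The slash marks an applied leading-tone chord: viio of V. In F# minor, V is C#, so the leading tone to it is B#, a half step below.
Building a half-diminished seventh chord on B# gives B#-D#-F#-A#.
With the 43 figure the chord is in second inversion; from the bass F# upward in close position it reads F#-A#-B#-D#.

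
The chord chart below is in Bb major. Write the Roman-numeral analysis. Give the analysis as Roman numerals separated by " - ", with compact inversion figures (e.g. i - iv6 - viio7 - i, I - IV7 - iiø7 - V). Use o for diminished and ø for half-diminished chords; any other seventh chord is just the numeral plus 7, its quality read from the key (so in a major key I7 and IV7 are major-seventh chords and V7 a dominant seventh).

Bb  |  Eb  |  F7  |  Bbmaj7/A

Bb has root Bb, degree 1 in Bb major, so I.
Eb: major triad on Eb = scale degree 4 → IV.
F7 has root F, degree 5 in Bb major, so V7.
Bbmaj7/A has root Bb, degree 1 in Bb major, so I42.

I - IV - V7 - I42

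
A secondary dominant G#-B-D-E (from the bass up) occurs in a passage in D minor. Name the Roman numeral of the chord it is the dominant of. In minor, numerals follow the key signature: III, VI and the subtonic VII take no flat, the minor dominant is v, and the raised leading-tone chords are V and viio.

The chord is a dominant seventh chord on E.
A dominant resolves down a perfect fifth: E → A. In D minor, A is scale degree 5, i.e. V.

V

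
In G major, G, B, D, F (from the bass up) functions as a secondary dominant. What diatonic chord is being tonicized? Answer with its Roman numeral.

The chord is a dominant seventh chord on G.
A dominant resolves down a perfect fifth: G → C. In G major, C is scale degree 4, i.e. IV.

IV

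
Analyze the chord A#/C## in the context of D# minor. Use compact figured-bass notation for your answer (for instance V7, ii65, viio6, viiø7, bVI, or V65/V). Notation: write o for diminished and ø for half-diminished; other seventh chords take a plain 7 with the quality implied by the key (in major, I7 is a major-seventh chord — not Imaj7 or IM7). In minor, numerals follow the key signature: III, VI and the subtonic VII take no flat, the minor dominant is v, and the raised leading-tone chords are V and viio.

Stacked in thirds the chord is A#-C##-E#: a major triad on A#.
In D# minor, A# is the dominant; the diatonic major triad there is V.
With C## in the bass the chord is in first inversion, so the figured bass is 6.

V6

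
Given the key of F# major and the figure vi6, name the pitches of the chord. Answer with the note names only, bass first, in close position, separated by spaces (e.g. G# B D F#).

F# A# D#

The numeral's case and figure indicate a minor triad. In F# major its root, the submediant, is D#.
Stacking thirds from D# gives D#-F#-A#.
With the 6 figure the chord is in first inversion; from the bass F# upward in close position it reads F#-A#-D#.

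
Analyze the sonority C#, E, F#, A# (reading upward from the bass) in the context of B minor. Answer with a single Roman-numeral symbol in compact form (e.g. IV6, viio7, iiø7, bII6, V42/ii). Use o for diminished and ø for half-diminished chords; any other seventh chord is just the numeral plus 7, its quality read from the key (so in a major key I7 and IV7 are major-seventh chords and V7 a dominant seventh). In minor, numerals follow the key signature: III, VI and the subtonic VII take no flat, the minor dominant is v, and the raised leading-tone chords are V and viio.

Stacked in thirds the chord is F#-A#-C#-E: a dominant seventh chord on F#.
F# is scale degree 5 in B minor, and a dominant seventh chord on that degree is written V7.
With C# in the bass the chord is in second inversion, so the figured bass is 43.

V43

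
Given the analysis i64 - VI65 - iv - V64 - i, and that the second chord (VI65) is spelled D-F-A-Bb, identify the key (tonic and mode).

D minor

The chord Bbmaj7/D is a major seventh chord rooted on Bb; its label is VI65.
Counting down 5 scale steps from Bb places the tonic on D; a major seventh chord on degree 6 is diatonic only in minor.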